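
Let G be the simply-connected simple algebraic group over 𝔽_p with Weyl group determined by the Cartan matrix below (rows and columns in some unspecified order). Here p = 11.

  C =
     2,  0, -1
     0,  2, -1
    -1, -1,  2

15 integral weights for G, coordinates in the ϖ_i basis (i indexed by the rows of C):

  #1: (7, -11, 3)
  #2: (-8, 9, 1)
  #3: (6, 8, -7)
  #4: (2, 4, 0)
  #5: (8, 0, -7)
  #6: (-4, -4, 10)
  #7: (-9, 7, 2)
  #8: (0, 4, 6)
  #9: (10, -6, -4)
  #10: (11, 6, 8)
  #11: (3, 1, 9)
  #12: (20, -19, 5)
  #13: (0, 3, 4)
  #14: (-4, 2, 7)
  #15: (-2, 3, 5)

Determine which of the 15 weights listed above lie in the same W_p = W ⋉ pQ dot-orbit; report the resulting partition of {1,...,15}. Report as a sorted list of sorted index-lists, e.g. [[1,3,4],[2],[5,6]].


Cartan matrix: type A_3 (|W|=24); un-permuting the 3 rows.

Each λ_j+ρ reduced to Ā_11; 3-tuples below use C's row order:

  [1] (1, 3, 6)
  [2] (1, 4, 5)
  [3] (1, 3, 6)
  [4] (3, 5, 1)
  [5] (3, 5, 1)
  [6] (3, 3, 5)
  [7] (3, 3, 5)
  [8] (1, 3, 6)
  [9] (3, 3, 5)
  [10] (1, 4, 5)
  [11] (1, 3, 6)
  [12] (1, 4, 5)
  [13] (1, 4, 5)
  [14] (3, 3, 5)
  [15] (1, 4, 5)

Linkage partition of the 15 weights (4 classes, p=11):

[[1, 3, 8, 11], [2, 10, 12, 13, 15], [4, 5], [6, 7, 9, 14]]


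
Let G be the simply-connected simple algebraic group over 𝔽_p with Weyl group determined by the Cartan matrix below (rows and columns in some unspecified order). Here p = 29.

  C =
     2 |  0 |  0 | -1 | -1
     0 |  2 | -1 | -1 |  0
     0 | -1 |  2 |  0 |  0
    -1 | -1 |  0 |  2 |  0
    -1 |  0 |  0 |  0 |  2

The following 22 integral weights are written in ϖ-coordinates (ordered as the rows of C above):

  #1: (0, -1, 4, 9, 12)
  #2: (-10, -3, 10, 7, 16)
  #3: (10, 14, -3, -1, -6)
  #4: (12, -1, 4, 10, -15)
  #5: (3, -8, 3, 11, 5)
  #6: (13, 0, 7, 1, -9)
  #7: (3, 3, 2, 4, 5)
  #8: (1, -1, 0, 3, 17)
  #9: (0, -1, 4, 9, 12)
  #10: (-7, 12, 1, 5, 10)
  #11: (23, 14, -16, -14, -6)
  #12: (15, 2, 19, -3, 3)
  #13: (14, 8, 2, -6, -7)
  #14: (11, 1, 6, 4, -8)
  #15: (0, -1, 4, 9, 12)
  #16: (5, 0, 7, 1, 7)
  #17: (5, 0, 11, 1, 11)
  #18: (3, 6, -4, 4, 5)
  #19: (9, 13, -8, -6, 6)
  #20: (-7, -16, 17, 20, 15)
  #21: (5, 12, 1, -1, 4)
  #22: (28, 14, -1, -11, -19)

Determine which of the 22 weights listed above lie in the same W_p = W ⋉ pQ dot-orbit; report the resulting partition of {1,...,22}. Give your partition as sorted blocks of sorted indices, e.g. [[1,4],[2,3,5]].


C ↔ A_5 under row/col permutation; |W(A_5)| = 720.

λ_j+ρ reflected into Ā_29 (⟨·,θ^∨⟩≤29); 5-tuples as given:

  1: (1, 0, 5, 10, 13) · 2: (6, 1, 8, 2, 8) · 3: (6, 13, 2, 0, 5) · 4: (1, 0, 5, 10, 13) · 5: (4, 4, 3, 5, 6) · 6: (6, 1, 8, 2, 8) · 7: (4, 4, 3, 5, 6) · 8: (2, 0, 1, 4, 18) · 9: (1, 0, 5, 10, 13) · 10: (6, 13, 2, 0, 5) · 11: (6, 13, 2, 0, 5) · 12: (6, 1, 8, 2, 8) · 13: (4, 4, 3, 5, 6) · 14: (5, 2, 7, 5, 7) · 15: (1, 0, 5, 10, 13) · 16: (6, 1, 8, 2, 8) · 17: (6, 1, 8, 2, 8) · 18: (4, 4, 3, 5, 6) · 19: (5, 2, 7, 5, 7) · 20: (6, 13, 2, 0, 5) · 21: (6, 13, 2, 0, 5) · 22: (1, 0, 5, 10, 13)

Partition of {1..22} into 6 W_29-dot-orbits:

[[1, 4, 9, 15, 22], [2, 6, 12, 16, 17], [3, 10, 11, 20, 21], [5, 7, 13, 18], [8], [14, 19]]


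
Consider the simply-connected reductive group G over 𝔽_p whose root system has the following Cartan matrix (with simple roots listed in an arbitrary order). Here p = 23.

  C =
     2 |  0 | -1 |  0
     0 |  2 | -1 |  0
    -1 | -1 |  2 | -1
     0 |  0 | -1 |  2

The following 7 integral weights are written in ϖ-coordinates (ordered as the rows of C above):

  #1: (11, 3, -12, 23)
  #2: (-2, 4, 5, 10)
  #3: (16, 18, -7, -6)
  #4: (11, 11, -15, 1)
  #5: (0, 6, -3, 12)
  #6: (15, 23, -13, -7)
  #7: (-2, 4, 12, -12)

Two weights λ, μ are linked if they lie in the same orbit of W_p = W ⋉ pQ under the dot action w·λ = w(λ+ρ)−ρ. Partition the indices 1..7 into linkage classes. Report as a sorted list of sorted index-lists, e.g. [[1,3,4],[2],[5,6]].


C ↔ D_4 under row/col permutation; |W(D_4)| = 192.

W_23-reps of the 7 weights in Ā_23 (same 4-coord order as C):

  λ_1 → (1, 5, 1, 11)
  λ_2 → (1, 5, 1, 11)
  λ_3 → (4, 6, 2, 4)
  λ_4 → (0, 0, 2, 10)
  λ_5 → (1, 5, 1, 11)
  λ_6 → (1, 5, 1, 11)
  λ_7 → (1, 5, 1, 11)

These 7 weights hit 3 W_23-dot-orbits; sizes (5, 1, 1):

[[1, 2, 5, 6, 7], [3], [4]]


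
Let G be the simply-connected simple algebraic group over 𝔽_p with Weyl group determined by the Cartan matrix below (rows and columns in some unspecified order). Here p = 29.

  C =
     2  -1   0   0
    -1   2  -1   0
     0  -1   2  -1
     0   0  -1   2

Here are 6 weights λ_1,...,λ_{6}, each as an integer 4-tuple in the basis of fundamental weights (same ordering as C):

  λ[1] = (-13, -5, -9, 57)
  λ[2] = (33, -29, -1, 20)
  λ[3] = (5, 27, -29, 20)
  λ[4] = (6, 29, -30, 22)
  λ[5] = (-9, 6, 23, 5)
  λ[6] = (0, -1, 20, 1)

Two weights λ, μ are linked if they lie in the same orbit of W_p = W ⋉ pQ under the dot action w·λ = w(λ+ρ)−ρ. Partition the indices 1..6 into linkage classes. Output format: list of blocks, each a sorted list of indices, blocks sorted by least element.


Root system A_4: the 4×4 matrix C matches after relabeling.

Folding the 6 weights λ_j+ρ into Ā_29 (reps in the given 4-coord order):

  λ_1 → (4, 12, 5, 0);  λ_2 → (1, 0, 21, 2);  λ_3 → (1, 0, 21, 2);  λ_4 → (1, 0, 21, 2);  λ_5 → (1, 0, 21, 2);  λ_6 → (1, 0, 21, 2)

These 6 weights hit 2 W_29-dot-orbits; sizes (1, 5):

[[1], [2, 3, 4, 5, 6]]


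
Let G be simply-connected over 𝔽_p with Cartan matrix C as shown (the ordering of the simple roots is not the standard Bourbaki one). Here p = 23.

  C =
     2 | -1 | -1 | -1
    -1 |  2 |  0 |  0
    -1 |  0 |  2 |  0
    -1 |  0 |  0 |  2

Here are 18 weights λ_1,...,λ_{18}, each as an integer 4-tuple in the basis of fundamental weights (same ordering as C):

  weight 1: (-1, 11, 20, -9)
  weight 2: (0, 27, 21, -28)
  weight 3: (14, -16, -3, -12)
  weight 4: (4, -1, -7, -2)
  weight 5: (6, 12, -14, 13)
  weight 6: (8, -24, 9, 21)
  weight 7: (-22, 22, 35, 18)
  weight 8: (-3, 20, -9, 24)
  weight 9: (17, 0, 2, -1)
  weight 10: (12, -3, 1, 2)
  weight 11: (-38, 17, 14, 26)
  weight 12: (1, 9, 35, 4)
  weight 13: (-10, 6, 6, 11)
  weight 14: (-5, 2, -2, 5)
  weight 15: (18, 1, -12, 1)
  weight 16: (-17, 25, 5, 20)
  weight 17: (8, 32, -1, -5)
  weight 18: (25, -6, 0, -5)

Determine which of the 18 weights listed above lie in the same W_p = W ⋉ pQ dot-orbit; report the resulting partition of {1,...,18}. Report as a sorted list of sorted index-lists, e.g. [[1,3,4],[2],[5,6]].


C ↔ D_4 under row/col permutation; |W(D_4)| = 192.

Ā_23 reps of the 18 weights (D_4, coords as presented):

    λ_1+ρ ↦ (0, 2, 11, 2)
    λ_2+ρ ↦ (1, 1, 3, 0)
    λ_3+ρ ↦ (0, 2, 11, 2)
    λ_4+ρ ↦ (1, 1, 3, 0)
    λ_5+ρ ↦ (5, 2, 2, 3)
    λ_6+ρ ↦ (4, 1, 4, 0)
    λ_7+ρ ↦ (0, 2, 11, 2)
    λ_8+ρ ↦ (0, 2, 11, 2)
    λ_9+ρ ↦ (1, 1, 3, 0)
    λ_10+ρ ↦ (5, 2, 2, 3)
    λ_11+ρ ↦ (4, 1, 4, 0)
    λ_12+ρ ↦ (5, 2, 2, 3)
    λ_13+ρ ↦ (5, 2, 2, 3)
    λ_14+ρ ↦ (1, 1, 3, 0)
    λ_15+ρ ↦ (0, 2, 11, 2)
    λ_16+ρ ↦ (5, 2, 2, 3)
    λ_17+ρ ↦ (4, 1, 4, 0)
    λ_18+ρ ↦ (1, 1, 3, 0)

Partition of {1..18} into 4 W_23-dot-orbits:

[[1, 3, 7, 8, 15], [2, 4, 9, 14, 18], [5, 10, 12, 13, 16], [6, 11, 17]]


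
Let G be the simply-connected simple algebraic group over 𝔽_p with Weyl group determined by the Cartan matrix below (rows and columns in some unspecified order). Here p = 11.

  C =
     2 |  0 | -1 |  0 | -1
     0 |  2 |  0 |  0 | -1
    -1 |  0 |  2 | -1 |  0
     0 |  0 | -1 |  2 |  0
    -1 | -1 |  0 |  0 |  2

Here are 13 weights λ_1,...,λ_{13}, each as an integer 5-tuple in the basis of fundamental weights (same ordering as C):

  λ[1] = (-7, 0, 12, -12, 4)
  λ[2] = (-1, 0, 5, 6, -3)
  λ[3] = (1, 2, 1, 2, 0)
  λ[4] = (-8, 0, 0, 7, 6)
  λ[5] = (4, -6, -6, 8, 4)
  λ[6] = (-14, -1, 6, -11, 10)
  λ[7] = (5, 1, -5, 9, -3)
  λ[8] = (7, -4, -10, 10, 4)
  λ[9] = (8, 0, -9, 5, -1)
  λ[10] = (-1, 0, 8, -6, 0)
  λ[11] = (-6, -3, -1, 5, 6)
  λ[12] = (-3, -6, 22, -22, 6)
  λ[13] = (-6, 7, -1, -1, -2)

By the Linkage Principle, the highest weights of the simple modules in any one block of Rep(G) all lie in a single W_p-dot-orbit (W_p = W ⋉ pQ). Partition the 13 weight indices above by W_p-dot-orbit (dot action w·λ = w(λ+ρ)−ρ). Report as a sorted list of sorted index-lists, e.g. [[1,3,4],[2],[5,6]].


C ↔ A_5 under row/col permutation; |W(A_5)| = 720.

W_11-reps of the 13 weights in Ā_11 (same 5-coord order as C):

  λ_1+ρ ↦ (0, 1, 4, 5, 1)
  λ_2+ρ ↦ (0, 1, 4, 5, 1)
  λ_3+ρ ↦ (2, 3, 2, 3, 1)
  λ_4+ρ ↦ (1, 1, 6, 2, 0)
  λ_5+ρ ↦ (0, 2, 5, 1, 0)
  λ_6+ρ ↦ (0, 2, 5, 1, 0)
  λ_7+ρ ↦ (0, 1, 4, 5, 1)
  λ_8+ρ ↦ (1, 1, 6, 2, 0)
  λ_9+ρ ↦ (1, 1, 6, 2, 0)
  λ_10+ρ ↦ (0, 1, 4, 5, 1)
  λ_11+ρ ↦ (0, 2, 5, 1, 0)
  λ_12+ρ ↦ (0, 1, 4, 5, 1)
  λ_13+ρ ↦ (0, 2, 5, 1, 0)

Linkage partition of the 13 weights (4 classes, p=11):

[[1, 2, 7, 10, 12], [3], [4, 8, 9], [5, 6, 11, 13]]


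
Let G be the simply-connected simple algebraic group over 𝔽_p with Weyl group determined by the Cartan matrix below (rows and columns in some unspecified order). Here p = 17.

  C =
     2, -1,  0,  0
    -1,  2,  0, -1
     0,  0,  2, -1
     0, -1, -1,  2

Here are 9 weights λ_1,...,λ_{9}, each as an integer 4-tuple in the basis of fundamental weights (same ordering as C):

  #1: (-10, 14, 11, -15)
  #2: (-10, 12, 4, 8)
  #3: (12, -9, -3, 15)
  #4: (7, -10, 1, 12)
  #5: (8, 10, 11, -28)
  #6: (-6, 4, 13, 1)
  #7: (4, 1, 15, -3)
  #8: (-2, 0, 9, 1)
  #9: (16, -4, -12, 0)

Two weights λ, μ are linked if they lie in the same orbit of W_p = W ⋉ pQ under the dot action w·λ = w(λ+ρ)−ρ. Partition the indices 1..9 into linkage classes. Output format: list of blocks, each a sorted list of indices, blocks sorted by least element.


Cartan matrix: type A_4 (|W|=120); un-permuting the 4 rows.

Alcove-folded reps (p=17, 9 weights, presented ϖ-order):

  [1] (1, 8, 2, 4)
  [2] (1, 3, 5, 4)
  [3] (1, 8, 2, 4)
  [4] (1, 8, 2, 4)
  [5] (3, 2, 1, 4)
  [6] (1, 0, 10, 2)
  [7] (1, 0, 10, 2)
  [8] (1, 0, 10, 2)
  [9] (4, 10, 2, 1)

These 9 weights hit 5 W_17-dot-orbits; sizes (3, 1, 1, 3, 1):

[[1, 3, 4], [2], [5], [6, 7, 8], [9]]


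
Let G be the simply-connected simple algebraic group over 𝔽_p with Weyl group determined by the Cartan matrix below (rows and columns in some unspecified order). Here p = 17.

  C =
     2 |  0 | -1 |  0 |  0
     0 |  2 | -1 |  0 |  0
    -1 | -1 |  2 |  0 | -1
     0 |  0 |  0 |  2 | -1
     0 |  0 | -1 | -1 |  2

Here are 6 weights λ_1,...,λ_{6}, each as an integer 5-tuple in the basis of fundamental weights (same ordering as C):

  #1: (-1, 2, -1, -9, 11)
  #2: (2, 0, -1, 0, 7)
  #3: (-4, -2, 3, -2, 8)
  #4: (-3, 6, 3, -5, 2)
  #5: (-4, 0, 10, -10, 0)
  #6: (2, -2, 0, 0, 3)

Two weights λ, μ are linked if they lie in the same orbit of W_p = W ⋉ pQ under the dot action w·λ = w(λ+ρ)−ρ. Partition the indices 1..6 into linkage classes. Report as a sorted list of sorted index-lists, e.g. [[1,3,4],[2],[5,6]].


Dynkin diagram of C (from the 8 off-diagonal −1 entries): D_5.

Folding the 6 weights λ_j+ρ into Ā_17 (reps in the given 5-coord order):

  [1] (0, 3, 0, 8, 2) · [2] (3, 1, 0, 1, 4) · [3] (3, 1, 0, 1, 4) · [4] (2, 7, 1, 3, 1) · [5] (3, 1, 0, 1, 4) · [6] (3, 1, 0, 1, 4)

Linkage partition of the 6 weights (3 classes, p=17):

[[1], [2, 3, 5, 6], [4]]


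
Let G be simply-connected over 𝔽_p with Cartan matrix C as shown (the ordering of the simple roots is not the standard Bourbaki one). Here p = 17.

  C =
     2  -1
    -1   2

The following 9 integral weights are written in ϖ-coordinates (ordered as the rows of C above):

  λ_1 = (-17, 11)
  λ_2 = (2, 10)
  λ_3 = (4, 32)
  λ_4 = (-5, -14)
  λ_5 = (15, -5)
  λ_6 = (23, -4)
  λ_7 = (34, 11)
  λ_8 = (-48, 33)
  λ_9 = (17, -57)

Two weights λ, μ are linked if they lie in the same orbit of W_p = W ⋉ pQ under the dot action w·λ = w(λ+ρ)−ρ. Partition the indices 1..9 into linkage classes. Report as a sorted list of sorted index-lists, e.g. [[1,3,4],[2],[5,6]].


Root system A_2: the 2×2 matrix C matches after relabeling.

Alcove-folded reps (p=17, 9 weights, presented ϖ-order):

  λ_1+ρ ↦ (12, 4);  λ_2+ρ ↦ (3, 11);  λ_3+ρ ↦ (12, 4);  λ_4+ρ ↦ (13, 4);  λ_5+ρ ↦ (12, 4);  λ_6+ρ ↦ (10, 4);  λ_7+ρ ↦ (12, 4);  λ_8+ρ ↦ (13, 4);  λ_9+ρ ↦ (12, 4)

4 distinct reps among the 9 weights ⇒ 4 W_17-linkage classes:

[[1, 3, 5, 7, 9], [2], [4, 8], [6]]


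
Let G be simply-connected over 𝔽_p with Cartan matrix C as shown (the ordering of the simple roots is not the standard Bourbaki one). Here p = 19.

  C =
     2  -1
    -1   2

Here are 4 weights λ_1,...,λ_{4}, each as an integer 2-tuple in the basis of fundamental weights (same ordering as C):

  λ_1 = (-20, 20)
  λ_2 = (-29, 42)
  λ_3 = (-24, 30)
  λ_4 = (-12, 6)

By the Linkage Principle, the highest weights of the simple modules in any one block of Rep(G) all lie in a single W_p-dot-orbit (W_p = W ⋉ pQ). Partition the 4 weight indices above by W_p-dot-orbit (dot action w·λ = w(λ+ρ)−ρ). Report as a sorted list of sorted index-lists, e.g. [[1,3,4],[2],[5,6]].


Cartan matrix: type A_2 (|W|=6); un-permuting the 2 rows.

Ā_19 reps of the 4 weights (A_2, coords as presented):

  λ_1 → (17, 0)
  λ_2 → (5, 4)
  λ_3 → (7, 4)
  λ_4 → (7, 4)

3 distinct reps among the 4 weights ⇒ 3 W_19-linkage classes:

[[1], [2], [3, 4]]


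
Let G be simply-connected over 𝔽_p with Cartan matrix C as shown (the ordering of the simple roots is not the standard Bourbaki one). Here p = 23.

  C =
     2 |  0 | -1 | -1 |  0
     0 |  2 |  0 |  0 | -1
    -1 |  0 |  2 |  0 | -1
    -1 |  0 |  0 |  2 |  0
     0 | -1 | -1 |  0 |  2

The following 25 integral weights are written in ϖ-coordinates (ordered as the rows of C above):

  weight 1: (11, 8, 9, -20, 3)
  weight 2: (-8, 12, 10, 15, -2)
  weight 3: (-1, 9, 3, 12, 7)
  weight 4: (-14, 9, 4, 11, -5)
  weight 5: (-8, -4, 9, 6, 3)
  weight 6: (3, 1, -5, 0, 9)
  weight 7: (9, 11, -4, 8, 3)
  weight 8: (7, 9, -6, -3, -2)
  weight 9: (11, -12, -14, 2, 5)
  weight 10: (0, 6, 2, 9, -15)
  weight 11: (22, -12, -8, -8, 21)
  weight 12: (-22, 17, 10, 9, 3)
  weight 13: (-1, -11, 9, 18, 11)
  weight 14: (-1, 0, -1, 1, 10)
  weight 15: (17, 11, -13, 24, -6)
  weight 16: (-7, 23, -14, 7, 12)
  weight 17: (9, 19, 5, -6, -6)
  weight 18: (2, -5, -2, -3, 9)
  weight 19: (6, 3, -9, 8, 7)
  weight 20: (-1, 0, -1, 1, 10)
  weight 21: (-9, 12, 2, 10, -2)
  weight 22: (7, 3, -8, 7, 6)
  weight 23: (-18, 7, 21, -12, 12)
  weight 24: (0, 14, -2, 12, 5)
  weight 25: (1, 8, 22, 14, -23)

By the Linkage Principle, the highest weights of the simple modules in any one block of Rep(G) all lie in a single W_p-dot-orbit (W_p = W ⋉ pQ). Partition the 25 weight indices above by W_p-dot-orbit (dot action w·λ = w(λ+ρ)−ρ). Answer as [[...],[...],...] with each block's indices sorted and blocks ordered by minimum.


C ↔ A_5 under row/col permutation; |W(A_5)| = 720.

Alcove-folded reps (p=23, 25 weights, presented ϖ-order):

  λ_1+ρ ↦ (7, 3, 3, 0, 1) · λ_2+ρ ↦ (7, 3, 3, 0, 1) · λ_3+ρ ↦ (0, 2, 4, 1, 6) · λ_4+ρ ↦ (0, 2, 4, 1, 6) · λ_5+ρ ↦ (7, 3, 3, 0, 1) · λ_6+ρ ↦ (0, 2, 4, 1, 6) · λ_7+ρ ↦ (7, 3, 3, 0, 1) · λ_8+ρ ↦ (0, 4, 1, 2, 5) · λ_9+ρ ↦ (2, 7, 1, 3, 5) · λ_10+ρ ↦ (7, 3, 3, 0, 1) · λ_11+ρ ↦ (1, 4, 7, 8, 0) · λ_12+ρ ↦ (0, 2, 4, 1, 6) · λ_13+ρ ↦ (0, 2, 4, 1, 6) · λ_14+ρ ↦ (0, 1, 0, 2, 11) · λ_15+ρ ↦ (2, 7, 1, 3, 5) · λ_16+ρ ↦ (0, 4, 1, 2, 5) · λ_17+ρ ↦ (2, 7, 1, 3, 5) · λ_18+ρ ↦ (0, 4, 1, 2, 5) · λ_19+ρ ↦ (1, 4, 7, 8, 0) · λ_20+ρ ↦ (0, 1, 0, 2, 11) · λ_21+ρ ↦ (2, 7, 1, 3, 5) · λ_22+ρ ↦ (1, 4, 7, 8, 0) · λ_23+ρ ↦ (2, 7, 1, 3, 5) · λ_24+ρ ↦ (0, 4, 1, 2, 5) · λ_25+ρ ↦ (0, 4, 1, 2, 5)

Partition of {1..25} into 6 W_23-dot-orbits:

[[1, 2, 5, 7, 10], [3, 4, 6, 12, 13], [8, 16, 18, 24, 25], [9, 15, 17, 21, 23], [11, 19, 22], [14, 20]]


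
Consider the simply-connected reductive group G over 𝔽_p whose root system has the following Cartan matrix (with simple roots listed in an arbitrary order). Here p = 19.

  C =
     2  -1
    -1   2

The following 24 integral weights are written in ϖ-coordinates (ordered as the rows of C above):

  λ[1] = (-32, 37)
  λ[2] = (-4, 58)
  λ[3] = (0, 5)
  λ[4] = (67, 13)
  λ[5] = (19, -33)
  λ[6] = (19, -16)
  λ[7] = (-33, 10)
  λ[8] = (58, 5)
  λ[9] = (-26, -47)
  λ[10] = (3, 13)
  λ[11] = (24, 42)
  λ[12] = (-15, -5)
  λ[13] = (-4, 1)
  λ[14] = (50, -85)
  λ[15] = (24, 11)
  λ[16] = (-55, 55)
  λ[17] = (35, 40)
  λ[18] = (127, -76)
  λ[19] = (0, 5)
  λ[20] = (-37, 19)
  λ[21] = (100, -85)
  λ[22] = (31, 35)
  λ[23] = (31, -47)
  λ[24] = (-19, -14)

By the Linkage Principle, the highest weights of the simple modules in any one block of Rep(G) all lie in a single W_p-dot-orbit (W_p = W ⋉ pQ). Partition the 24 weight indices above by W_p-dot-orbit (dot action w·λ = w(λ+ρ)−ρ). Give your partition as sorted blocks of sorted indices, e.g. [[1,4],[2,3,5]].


Dynkin diagram of C (from the 2 off-diagonal −1 entries): A_2.

W_19-reps of the 24 weights in Ā_19 (same 2-coord order as C):

  1: (0, 12);  2: (2, 1);  3: (1, 6);  4: (5, 8);  5: (1, 6);  6: (4, 14);  7: (2, 6);  8: (2, 6);  9: (5, 8);  10: (4, 14);  11: (5, 8);  12: (4, 14);  13: (2, 1);  14: (5, 8);  15: (1, 6);  16: (2, 1);  17: (2, 1);  18: (4, 14);  19: (1, 6);  20: (2, 1);  21: (2, 6);  22: (2, 6);  23: (5, 8);  24: (1, 6)

Grouping the 24 weights by Ā_19-representative: 6 linkage classes.

[[1], [2, 13, 16, 17, 20], [3, 5, 15, 19, 24], [4, 9, 11, 14, 23], [6, 10, 12, 18], [7, 8, 21, 22]]


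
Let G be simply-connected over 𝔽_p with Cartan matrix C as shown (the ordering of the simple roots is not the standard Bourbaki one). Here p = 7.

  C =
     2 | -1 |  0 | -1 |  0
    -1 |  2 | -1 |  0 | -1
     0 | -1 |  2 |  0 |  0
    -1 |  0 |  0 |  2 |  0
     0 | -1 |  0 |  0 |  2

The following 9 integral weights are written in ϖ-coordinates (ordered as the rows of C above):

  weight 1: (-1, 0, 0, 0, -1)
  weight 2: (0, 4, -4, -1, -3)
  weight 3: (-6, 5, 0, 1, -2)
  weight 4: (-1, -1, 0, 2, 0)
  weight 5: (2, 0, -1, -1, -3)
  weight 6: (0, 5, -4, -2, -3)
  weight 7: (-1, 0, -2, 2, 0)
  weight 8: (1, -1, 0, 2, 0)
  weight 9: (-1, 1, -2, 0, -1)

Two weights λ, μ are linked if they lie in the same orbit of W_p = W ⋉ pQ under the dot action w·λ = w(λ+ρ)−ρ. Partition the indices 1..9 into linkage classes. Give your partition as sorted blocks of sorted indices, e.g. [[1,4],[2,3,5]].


D_5 Cartan matrix, 5 simple roots permuted; ρ=(1,1,1,1,1).

Folding the 9 weights λ_j+ρ into Ā_7 (reps in the given 5-coord order):

  1: (0, 1, 1, 1, 0);  2: (1, 0, 3, 0, 2);  3: (0, 0, 1, 3, 1);  4: (0, 0, 1, 3, 1);  5: (2, 0, 1, 0, 1);  6: (1, 0, 3, 0, 2);  7: (0, 0, 1, 3, 1);  8: (0, 0, 1, 3, 1);  9: (0, 1, 1, 1, 0)

The 9 indices split into 4 linkage classes (same alcove rep ⇔ same W_7-dot-orbit):

[[1, 9], [2, 6], [3, 4, 7, 8], [5]]


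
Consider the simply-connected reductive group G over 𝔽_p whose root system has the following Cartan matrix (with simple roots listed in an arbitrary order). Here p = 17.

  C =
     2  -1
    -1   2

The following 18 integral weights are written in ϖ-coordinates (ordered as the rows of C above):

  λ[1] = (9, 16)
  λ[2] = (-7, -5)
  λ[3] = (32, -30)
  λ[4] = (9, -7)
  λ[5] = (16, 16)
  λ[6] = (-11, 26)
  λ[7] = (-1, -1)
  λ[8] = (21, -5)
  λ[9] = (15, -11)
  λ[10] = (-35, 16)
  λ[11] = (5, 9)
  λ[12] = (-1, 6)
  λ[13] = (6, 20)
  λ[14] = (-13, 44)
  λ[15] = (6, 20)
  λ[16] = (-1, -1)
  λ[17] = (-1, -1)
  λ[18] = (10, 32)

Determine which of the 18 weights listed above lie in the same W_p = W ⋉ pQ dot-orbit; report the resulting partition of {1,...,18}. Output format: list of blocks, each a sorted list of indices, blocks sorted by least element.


A_2 Cartan matrix, 2 simple roots permuted; ρ=(1,1).

λ_j+ρ reflected into Ā_17 (⟨·,θ^∨⟩≤17); 2-tuples as given:

  λ_1+ρ ↦ (0, 7);  λ_2+ρ ↦ (4, 6);  λ_3+ρ ↦ (12, 1);  λ_4+ρ ↦ (4, 6);  λ_5+ρ ↦ (0, 0);  λ_6+ρ ↦ (0, 7);  λ_7+ρ ↦ (0, 0);  λ_8+ρ ↦ (12, 1);  λ_9+ρ ↦ (6, 10);  λ_10+ρ ↦ (0, 0);  λ_11+ρ ↦ (6, 10);  λ_12+ρ ↦ (0, 7);  λ_13+ρ ↦ (4, 6);  λ_14+ρ ↦ (5, 11);  λ_15+ρ ↦ (4, 6);  λ_16+ρ ↦ (0, 0);  λ_17+ρ ↦ (0, 0);  λ_18+ρ ↦ (6, 10)

6 distinct reps among the 18 weights ⇒ 6 W_17-linkage classes:

[[1, 6, 12], [2, 4, 13, 15], [3, 8], [5, 7, 10, 16, 17], [9, 11, 18], [14]]


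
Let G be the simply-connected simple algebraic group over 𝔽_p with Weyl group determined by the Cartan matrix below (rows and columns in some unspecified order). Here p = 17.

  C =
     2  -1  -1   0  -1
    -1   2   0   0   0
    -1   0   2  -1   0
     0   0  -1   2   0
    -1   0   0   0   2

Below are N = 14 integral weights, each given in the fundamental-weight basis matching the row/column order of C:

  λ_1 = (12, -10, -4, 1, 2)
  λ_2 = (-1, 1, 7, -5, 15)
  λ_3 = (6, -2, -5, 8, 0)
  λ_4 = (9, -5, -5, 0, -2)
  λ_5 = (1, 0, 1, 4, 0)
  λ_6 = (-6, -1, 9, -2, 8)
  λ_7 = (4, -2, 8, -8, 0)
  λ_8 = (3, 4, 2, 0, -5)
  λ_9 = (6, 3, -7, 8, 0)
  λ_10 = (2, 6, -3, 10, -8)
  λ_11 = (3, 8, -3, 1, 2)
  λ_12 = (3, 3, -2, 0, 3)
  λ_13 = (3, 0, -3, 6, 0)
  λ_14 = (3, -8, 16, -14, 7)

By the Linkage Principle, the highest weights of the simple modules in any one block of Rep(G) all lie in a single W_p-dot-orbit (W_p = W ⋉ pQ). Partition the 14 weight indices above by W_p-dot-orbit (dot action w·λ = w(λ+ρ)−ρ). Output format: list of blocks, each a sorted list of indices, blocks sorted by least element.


Dynkin diagram of C (from the 8 off-diagonal −1 entries): D_5.

λ_j+ρ reflected into Ā_17 (⟨·,θ^∨⟩≤17); 5-tuples as given:

  [1] (1, 9, 0, 1, 3)
  [2] (3, 4, 1, 0, 4)
  [3] (2, 1, 2, 5, 1)
  [4] (1, 4, 1, 3, 1)
  [5] (2, 1, 2, 5, 1)
  [6] (0, 5, 3, 1, 4)
  [7] (2, 1, 2, 5, 1)
  [8] (0, 5, 3, 1, 4)
  [9] (1, 4, 1, 3, 1)
  [10] (2, 1, 2, 5, 1)
  [11] (1, 9, 0, 1, 3)
  [12] (3, 4, 1, 0, 4)
  [13] (2, 1, 2, 5, 1)
  [14] (0, 5, 3, 1, 4)

5 distinct reps among the 14 weights ⇒ 5 W_17-linkage classes:

[[1, 11], [2, 12], [3, 5, 7, 10, 13], [4, 9], [6, 8, 14]]


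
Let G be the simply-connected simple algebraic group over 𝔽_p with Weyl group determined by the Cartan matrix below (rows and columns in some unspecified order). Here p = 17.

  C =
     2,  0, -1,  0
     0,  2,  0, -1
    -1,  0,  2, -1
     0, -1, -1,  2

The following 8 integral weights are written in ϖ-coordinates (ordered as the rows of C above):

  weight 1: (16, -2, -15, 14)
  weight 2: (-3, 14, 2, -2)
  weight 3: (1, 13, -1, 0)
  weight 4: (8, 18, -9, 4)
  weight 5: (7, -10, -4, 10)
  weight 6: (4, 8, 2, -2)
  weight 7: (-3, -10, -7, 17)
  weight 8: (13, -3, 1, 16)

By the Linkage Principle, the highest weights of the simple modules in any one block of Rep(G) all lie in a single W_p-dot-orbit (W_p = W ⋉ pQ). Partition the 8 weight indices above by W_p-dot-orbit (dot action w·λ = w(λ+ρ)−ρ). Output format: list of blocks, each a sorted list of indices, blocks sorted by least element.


C ↔ A_4 under row/col permutation; |W(A_4)| = 120.

W_17-reps of the 8 weights in Ā_17 (same 4-coord order as C):

    λ_1 → (2, 0, 14, 0)
    λ_2 → (2, 14, 0, 1)
    λ_3 → (2, 14, 0, 1)
    λ_4 → (5, 8, 2, 1)
    λ_5 → (5, 8, 2, 1)
    λ_6 → (5, 8, 2, 1)
    λ_7 → (5, 8, 2, 1)
    λ_8 → (2, 14, 0, 1)

These 8 weights hit 3 W_17-dot-orbits; sizes (1, 3, 4):

[[1], [2, 3, 8], [4, 5, 6, 7]]


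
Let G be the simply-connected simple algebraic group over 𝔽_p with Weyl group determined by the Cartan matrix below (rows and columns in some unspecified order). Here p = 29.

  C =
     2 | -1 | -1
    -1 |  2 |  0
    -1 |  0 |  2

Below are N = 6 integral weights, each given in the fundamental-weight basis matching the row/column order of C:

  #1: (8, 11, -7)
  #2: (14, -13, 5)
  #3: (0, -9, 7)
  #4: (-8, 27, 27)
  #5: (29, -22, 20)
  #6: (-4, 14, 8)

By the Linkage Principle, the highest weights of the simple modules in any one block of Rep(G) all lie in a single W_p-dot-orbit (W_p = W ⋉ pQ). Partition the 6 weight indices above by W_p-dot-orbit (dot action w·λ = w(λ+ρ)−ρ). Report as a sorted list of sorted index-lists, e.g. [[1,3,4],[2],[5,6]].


Type A_3, rank 3, |W|=24; reorder rows/cols to standard.

W_29-reps of the 6 weights in Ā_29 (same 3-coord order as C):

  λ_1+ρ ↦ (3, 12, 6)
  λ_2+ρ ↦ (3, 12, 6)
  λ_3+ρ ↦ (7, 1, 1)
  λ_4+ρ ↦ (7, 1, 1)
  λ_5+ρ ↦ (7, 1, 1)
  λ_6+ρ ↦ (3, 12, 6)

Linkage partition of the 6 weights (2 classes, p=29):

[[1, 2, 6], [3, 4, 5]]


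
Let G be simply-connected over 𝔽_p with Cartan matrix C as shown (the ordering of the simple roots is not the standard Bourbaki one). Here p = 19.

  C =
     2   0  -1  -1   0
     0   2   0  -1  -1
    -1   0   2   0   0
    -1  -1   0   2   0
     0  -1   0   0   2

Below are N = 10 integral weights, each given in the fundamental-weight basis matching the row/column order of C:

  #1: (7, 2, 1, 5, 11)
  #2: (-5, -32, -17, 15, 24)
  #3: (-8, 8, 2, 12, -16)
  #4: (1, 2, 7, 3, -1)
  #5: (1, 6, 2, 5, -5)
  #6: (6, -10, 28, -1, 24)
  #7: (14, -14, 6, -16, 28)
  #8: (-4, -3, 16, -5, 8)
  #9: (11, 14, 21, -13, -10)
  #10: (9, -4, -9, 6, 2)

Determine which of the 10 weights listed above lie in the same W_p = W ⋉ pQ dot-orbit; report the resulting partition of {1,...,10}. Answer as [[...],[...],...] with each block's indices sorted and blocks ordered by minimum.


A_5 Cartan matrix, 5 simple roots permuted; ρ=(1,1,1,1,1).

Alcove-folded reps (p=19, 10 weights, presented ϖ-order):

  λ_1 → (2, 3, 8, 4, 0) · λ_2 → (3, 6, 1, 0, 6) · λ_3 → (3, 6, 1, 0, 6) · λ_4 → (2, 3, 8, 4, 0) · λ_5 → (2, 3, 3, 6, 4) · λ_6 → (2, 3, 8, 4, 0) · λ_7 → (3, 6, 1, 0, 6) · λ_8 → (2, 3, 8, 4, 0) · λ_9 → (3, 6, 1, 0, 6) · λ_10 → (2, 3, 8, 4, 0)

Linkage partition of the 10 weights (3 classes, p=19):

[[1, 4, 6, 8, 10], [2, 3, 7, 9], [5]]


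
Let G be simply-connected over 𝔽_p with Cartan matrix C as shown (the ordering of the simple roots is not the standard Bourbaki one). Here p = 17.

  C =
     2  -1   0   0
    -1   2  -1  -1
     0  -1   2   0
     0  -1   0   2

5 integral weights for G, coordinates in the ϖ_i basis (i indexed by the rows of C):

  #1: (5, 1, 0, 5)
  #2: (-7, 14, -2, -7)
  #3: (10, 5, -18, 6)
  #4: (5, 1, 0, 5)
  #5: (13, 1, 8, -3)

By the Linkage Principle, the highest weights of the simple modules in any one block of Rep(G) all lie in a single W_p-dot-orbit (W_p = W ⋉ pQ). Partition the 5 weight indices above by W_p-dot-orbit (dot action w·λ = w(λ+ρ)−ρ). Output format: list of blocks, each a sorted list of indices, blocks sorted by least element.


Dynkin diagram of C (from the 6 off-diagonal −1 entries): D_4.

W_17-reps of the 5 weights in Ā_17 (same 4-coord order as C):

  λ_1+ρ ↦ (6, 2, 1, 6)
  λ_2+ρ ↦ (6, 2, 1, 6)
  λ_3+ρ ↦ (0, 0, 6, 4)
  λ_4+ρ ↦ (6, 2, 1, 6)
  λ_5+ρ ↦ (6, 2, 1, 6)

Linkage partition of the 5 weights (2 classes, p=17):

[[1, 2, 4, 5], [3]]


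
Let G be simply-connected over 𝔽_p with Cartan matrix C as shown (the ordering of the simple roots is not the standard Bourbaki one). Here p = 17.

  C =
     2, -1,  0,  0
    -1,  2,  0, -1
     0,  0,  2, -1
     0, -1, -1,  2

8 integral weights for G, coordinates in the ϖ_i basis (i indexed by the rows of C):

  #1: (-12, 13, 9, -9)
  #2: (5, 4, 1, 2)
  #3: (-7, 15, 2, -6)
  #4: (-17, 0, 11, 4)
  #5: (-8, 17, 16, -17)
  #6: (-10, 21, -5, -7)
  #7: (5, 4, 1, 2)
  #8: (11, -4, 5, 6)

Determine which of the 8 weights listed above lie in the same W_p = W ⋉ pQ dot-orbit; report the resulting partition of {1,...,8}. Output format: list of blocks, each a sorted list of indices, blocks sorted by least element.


Cartan matrix: type A_4 (|W|=120); un-permuting the 4 rows.

λ_j+ρ reflected into Ā_17 (⟨·,θ^∨⟩≤17); 4-tuples as given:

    [1] (6, 5, 2, 3)
    [2] (6, 5, 2, 3)
    [3] (6, 5, 2, 3)
    [4] (0, 5, 1, 10)
    [5] (0, 5, 1, 10)
    [6] (4, 3, 1, 4)
    [7] (6, 5, 2, 3)
    [8] (4, 3, 1, 4)

Linkage partition of the 8 weights (3 classes, p=17):

[[1, 2, 3, 7], [4, 5], [6, 8]]


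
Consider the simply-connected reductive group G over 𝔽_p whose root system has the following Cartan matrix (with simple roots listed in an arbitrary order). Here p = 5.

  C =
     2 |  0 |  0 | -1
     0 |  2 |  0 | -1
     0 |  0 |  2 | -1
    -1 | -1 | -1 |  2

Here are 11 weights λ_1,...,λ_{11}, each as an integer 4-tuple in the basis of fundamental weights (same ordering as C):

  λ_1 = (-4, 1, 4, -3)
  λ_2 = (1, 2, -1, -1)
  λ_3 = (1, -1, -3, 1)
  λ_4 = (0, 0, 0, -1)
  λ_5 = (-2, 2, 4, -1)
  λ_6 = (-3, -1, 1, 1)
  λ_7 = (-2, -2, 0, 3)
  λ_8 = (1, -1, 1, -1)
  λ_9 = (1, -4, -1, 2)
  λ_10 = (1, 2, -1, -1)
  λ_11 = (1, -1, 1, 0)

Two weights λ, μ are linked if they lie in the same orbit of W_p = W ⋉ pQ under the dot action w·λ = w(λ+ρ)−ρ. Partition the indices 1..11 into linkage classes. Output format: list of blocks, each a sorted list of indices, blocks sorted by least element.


Type D_4, rank 4, |W|=192; reorder rows/cols to standard.

Alcove-folded reps (p=5, 11 weights, presented ϖ-order):

  λ_1+ρ ↦ (2, 3, 0, 0)
  λ_2+ρ ↦ (2, 3, 0, 0)
  λ_3+ρ ↦ (2, 0, 2, 0)
  λ_4+ρ ↦ (1, 1, 1, 0)
  λ_5+ρ ↦ (2, 0, 2, 0)
  λ_6+ρ ↦ (2, 0, 2, 0)
  λ_7+ρ ↦ (1, 1, 1, 0)
  λ_8+ρ ↦ (2, 0, 2, 0)
  λ_9+ρ ↦ (2, 3, 0, 0)
  λ_10+ρ ↦ (2, 3, 0, 0)
  λ_11+ρ ↦ (2, 0, 2, 0)

3 distinct reps among the 11 weights ⇒ 3 W_5-linkage classes:

[[1, 2, 9, 10], [3, 5, 6, 8, 11], [4, 7]]


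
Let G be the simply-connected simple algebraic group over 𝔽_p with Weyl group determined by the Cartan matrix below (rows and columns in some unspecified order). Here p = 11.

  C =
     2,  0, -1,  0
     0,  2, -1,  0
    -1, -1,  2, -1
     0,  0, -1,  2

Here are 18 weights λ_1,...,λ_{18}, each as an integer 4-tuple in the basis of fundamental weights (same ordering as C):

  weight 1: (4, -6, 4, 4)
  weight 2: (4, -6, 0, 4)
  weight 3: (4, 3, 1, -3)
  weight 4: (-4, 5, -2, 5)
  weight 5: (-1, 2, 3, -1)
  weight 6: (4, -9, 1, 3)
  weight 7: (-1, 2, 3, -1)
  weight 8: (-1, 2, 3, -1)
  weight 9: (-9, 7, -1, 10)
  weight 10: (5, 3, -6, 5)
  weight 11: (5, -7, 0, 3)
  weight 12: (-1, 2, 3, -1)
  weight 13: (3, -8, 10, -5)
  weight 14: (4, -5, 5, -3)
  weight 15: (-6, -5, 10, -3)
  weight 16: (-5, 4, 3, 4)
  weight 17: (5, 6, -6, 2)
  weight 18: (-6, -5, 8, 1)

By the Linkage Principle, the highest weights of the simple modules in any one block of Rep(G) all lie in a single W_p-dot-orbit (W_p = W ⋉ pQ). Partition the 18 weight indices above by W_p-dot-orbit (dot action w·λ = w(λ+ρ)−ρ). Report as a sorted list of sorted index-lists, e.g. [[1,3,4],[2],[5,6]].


Root system D_4: the 4×4 matrix C matches after relabeling.

Each λ_j+ρ reduced to Ā_11; 4-tuples below use C's row order:

  [1] (1, 1, 4, 1);  [2] (1, 1, 4, 1);  [3] (5, 4, 0, 2);  [4] (1, 2, 3, 2);  [5] (0, 3, 4, 0);  [6] (1, 2, 3, 2);  [7] (0, 3, 4, 0);  [8] (0, 3, 4, 0);  [9] (0, 0, 0, 3);  [10] (1, 1, 4, 1);  [11] (1, 1, 4, 1);  [12] (0, 3, 4, 0);  [13] (0, 3, 4, 0);  [14] (5, 4, 0, 2);  [15] (5, 4, 0, 2);  [16] (1, 2, 3, 2);  [17] (1, 2, 3, 2);  [18] (5, 4, 0, 2)

Grouping the 18 weights by Ā_11-representative: 5 linkage classes.

[[1, 2, 10, 11], [3, 14, 15, 18], [4, 6, 16, 17], [5, 7, 8, 12, 13], [9]]


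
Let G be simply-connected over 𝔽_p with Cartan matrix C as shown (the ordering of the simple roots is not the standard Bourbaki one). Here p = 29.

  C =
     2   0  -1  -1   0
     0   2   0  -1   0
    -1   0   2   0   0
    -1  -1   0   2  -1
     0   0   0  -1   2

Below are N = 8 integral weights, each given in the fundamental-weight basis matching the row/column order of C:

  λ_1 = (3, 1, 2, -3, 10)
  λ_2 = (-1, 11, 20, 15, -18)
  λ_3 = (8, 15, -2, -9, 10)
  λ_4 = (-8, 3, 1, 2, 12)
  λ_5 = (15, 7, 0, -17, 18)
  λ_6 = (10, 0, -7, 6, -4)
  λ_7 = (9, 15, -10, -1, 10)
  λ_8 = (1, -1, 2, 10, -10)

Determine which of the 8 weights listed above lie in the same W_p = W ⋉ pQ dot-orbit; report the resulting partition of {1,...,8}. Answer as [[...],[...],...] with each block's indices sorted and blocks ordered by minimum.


D_5 Cartan matrix, 5 simple roots permuted; ρ=(1,1,1,1,1).

Folding the 8 weights λ_j+ρ into Ā_29 (reps in the given 5-coord order):

  λ_1+ρ ↦ (2, 0, 3, 2, 9);  λ_2+ρ ↦ (0, 8, 1, 8, 3);  λ_3+ρ ↦ (0, 8, 1, 8, 3);  λ_4+ρ ↦ (2, 0, 3, 2, 9);  λ_5+ρ ↦ (0, 8, 1, 8, 3);  λ_6+ρ ↦ (5, 1, 6, 4, 3);  λ_7+ρ ↦ (0, 8, 1, 8, 3);  λ_8+ρ ↦ (2, 0, 3, 2, 9)

Grouping the 8 weights by Ā_29-representative: 3 linkage classes.

[[1, 4, 8], [2, 3, 5, 7], [6]]


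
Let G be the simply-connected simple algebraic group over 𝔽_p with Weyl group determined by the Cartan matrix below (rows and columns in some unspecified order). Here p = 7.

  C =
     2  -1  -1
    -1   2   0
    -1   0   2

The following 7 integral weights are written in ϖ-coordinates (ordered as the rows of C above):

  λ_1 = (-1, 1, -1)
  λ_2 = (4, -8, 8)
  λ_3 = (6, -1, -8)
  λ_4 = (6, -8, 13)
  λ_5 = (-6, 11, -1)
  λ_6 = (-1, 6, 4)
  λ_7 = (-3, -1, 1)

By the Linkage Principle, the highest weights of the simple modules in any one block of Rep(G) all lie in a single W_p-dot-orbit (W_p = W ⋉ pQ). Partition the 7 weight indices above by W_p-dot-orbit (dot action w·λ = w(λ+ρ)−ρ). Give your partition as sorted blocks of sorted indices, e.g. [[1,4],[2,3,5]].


Cartan matrix: type A_3 (|W|=24); un-permuting the 3 rows.

W_7-reps of the 7 weights in Ā_7 (same 3-coord order as C):

  [1] (0, 2, 0);  [2] (0, 2, 0);  [3] (0, 0, 7);  [4] (0, 0, 7);  [5] (0, 2, 0);  [6] (0, 2, 0);  [7] (0, 2, 0)

These 7 weights hit 2 W_7-dot-orbits; sizes (5, 2):

[[1, 2, 5, 6, 7], [3, 4]]


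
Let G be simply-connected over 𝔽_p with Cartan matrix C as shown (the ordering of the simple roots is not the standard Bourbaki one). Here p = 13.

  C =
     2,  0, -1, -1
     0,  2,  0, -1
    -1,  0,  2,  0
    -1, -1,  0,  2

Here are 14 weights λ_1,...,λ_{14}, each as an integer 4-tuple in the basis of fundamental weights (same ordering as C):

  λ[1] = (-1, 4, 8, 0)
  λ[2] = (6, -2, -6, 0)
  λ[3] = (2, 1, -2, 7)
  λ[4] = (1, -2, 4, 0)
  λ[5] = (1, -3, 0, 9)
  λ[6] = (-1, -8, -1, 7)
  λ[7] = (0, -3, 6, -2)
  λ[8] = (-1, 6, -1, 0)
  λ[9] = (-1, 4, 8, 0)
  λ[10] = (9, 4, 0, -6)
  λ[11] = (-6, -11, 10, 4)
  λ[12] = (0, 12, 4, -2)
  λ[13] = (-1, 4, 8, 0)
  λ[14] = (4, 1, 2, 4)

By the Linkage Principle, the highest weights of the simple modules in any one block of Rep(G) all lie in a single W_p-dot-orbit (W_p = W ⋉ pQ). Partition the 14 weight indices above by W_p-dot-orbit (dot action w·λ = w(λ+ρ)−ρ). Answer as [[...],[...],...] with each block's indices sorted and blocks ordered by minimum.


A_4 Cartan matrix, 4 simple roots permuted; ρ=(1,1,1,1).

λ_j+ρ reflected into Ā_13 (⟨·,θ^∨⟩≤13); 4-tuples as given:

  [1] (0, 3, 7, 1)
  [2] (2, 1, 5, 0)
  [3] (2, 2, 1, 8)
  [4] (2, 1, 5, 0)
  [5] (2, 2, 1, 8)
  [6] (0, 7, 0, 1)
  [7] (2, 1, 5, 0)
  [8] (0, 7, 0, 1)
  [9] (0, 3, 7, 1)
  [10] (5, 0, 1, 5)
  [11] (5, 0, 1, 5)
  [12] (0, 7, 0, 1)
  [13] (0, 3, 7, 1)
  [14] (5, 0, 1, 5)

Linkage partition of the 14 weights (5 classes, p=13):

[[1, 9, 13], [2, 4, 7], [3, 5], [6, 8, 12], [10, 11, 14]]


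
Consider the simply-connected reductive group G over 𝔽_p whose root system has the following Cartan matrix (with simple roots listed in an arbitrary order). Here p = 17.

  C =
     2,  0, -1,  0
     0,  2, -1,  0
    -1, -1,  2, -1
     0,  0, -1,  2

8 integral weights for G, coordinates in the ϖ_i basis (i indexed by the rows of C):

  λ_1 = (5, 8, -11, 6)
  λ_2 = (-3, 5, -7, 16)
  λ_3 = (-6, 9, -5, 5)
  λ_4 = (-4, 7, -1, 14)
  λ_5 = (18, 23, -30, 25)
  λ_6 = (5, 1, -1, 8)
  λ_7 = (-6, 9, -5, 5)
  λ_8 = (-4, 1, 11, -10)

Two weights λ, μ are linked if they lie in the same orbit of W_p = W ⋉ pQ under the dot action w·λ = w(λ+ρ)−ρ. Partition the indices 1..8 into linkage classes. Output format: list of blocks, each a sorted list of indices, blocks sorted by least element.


C ↔ D_4 under row/col permutation; |W(D_4)| = 192.

Folding the 8 weights λ_j+ρ into Ā_17 (reps in the given 4-coord order):

    1: (4, 1, 2, 3)
    2: (6, 2, 0, 9)
    3: (4, 1, 2, 3)
    4: (3, 2, 0, 9)
    5: (4, 1, 2, 3)
    6: (6, 2, 0, 9)
    7: (4, 1, 2, 3)
    8: (3, 2, 0, 9)

These 8 weights hit 3 W_17-dot-orbits; sizes (4, 2, 2):

[[1, 3, 5, 7], [2, 6], [4, 8]]


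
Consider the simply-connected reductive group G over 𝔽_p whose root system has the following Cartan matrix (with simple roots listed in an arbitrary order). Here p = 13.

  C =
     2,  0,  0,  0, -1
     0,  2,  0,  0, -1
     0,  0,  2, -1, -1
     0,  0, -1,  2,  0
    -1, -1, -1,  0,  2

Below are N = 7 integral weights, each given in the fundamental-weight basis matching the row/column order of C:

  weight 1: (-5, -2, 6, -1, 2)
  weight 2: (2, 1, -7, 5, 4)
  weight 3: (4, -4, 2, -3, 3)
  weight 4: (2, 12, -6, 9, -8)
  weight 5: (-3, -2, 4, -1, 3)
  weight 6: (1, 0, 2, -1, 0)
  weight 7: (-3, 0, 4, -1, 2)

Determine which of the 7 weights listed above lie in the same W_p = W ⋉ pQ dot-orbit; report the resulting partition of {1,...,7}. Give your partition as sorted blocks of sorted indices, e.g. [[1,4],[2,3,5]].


C ↔ D_5 under row/col permutation; |W(D_5)| = 1920.

Alcove-folded reps (p=13, 7 weights, presented ϖ-order):

  1: (2, 1, 3, 0, 1)
  2: (2, 1, 3, 0, 1)
  3: (5, 3, 0, 2, 1)
  4: (5, 3, 0, 2, 1)
  5: (2, 1, 3, 0, 1)
  6: (2, 1, 3, 0, 1)
  7: (2, 1, 3, 0, 1)

Partition of {1..7} into 2 W_13-dot-orbits:

[[1, 2, 5, 6, 7], [3, 4]]


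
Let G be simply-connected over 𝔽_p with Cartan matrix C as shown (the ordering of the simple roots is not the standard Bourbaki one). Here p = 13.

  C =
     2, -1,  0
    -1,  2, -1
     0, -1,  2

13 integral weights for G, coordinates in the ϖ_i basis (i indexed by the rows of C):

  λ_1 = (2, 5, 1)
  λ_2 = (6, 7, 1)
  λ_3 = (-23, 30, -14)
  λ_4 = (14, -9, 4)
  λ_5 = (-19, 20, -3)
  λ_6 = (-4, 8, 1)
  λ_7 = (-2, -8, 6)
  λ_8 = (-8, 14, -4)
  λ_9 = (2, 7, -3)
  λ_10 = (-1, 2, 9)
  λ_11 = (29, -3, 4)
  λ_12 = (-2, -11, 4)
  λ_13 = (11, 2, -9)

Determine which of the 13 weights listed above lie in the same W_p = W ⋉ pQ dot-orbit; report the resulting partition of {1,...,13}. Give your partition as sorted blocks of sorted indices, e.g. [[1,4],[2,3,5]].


Root system A_3: the 3×3 matrix C matches after relabeling.

Ā_13 reps of the 13 weights (A_3, coords as presented):

  λ_1 → (3, 6, 2)
  λ_2 → (3, 6, 2)
  λ_3 → (5, 0, 4)
  λ_4 → (5, 5, 1)
  λ_5 → (5, 5, 1)
  λ_6 → (3, 6, 2)
  λ_7 → (7, 0, 1)
  λ_8 → (5, 5, 1)
  λ_9 → (3, 6, 2)
  λ_10 → (0, 3, 10)
  λ_11 → (3, 6, 2)
  λ_12 → (5, 5, 1)
  λ_13 → (5, 5, 1)

Linkage partition of the 13 weights (5 classes, p=13):

[[1, 2, 6, 9, 11], [3], [4, 5, 8, 12, 13], [7], [10]]


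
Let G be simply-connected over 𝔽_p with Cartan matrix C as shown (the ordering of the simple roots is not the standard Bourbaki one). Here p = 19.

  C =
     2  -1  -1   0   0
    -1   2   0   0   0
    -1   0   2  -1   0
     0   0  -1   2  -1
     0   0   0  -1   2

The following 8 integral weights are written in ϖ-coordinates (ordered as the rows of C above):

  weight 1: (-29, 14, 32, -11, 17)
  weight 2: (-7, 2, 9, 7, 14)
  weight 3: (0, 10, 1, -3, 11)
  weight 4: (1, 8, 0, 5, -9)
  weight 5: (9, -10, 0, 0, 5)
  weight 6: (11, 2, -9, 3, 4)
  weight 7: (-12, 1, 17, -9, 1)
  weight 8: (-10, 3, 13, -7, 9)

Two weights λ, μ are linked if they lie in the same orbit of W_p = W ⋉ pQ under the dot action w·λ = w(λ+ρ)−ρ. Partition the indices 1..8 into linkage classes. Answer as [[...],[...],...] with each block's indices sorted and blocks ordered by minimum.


C ↔ A_5 under row/col permutation; |W(A_5)| = 720.

λ_j+ρ reflected into Ā_19 (⟨·,θ^∨⟩≤19); 5-tuples as given:

  1: (3, 5, 1, 5, 4);  2: (4, 3, 4, 4, 1);  3: (1, 6, 0, 2, 5);  4: (1, 9, 1, 1, 6);  5: (1, 9, 1, 1, 6);  6: (4, 3, 4, 4, 1);  7: (1, 9, 1, 1, 6);  8: (3, 5, 1, 5, 4)

4 distinct reps among the 8 weights ⇒ 4 W_19-linkage classes:

[[1, 8], [2, 6], [3], [4, 5, 7]]
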